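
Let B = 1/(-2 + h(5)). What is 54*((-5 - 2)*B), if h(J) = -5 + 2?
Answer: 378/5 ≈ 75.600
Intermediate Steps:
h(J) = -3
B = -⅕ (B = 1/(-2 - 3) = 1/(-5) = -⅕ ≈ -0.20000)
54*((-5 - 2)*B) = 54*((-5 - 2)*(-⅕)) = 54*(-7*(-⅕)) = 54*(7/5) = 378/5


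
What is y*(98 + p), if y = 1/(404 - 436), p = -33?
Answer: -65/32 ≈ -2.0313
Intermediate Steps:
y = -1/32 (y = 1/(-32) = -1/32 ≈ -0.031250)
y*(98 + p) = -(98 - 33)/32 = -1/32*65 = -65/32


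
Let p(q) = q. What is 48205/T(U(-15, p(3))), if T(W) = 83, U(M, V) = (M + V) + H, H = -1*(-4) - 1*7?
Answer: 48205/83 ≈ 580.78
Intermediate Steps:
H = -3 (H = 4 - 7 = -3)
U(M, V) = -3 + M + V (U(M, V) = (M + V) - 3 = -3 + M + V)
48205/T(U(-15, p(3))) = 48205/83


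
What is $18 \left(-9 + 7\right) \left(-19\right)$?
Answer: $684$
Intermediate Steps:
$18 \left(-9 + 7\right) \left(-19\right) = 18 \left(-2\right) \left(-19\right) = \left(-36\right) \left(-19\right) = 684$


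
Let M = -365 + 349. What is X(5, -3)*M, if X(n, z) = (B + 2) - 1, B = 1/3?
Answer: -64/3 ≈ -21.333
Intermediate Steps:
B = ⅓ ≈ 0.33333
X(n, z) = 4/3 (X(n, z) = (⅓ + 2) - 1 = 7/3 - 1 = 4/3)
M = -16
X(5, -3)*M = (4/3)*(-16) = -64/3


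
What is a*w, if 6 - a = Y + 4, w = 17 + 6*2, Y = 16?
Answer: -406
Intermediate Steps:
w = 29 (w = 17 + 12 = 29)
a = -14 (a = 6 - (16 + 4) = 6 - 1*20 = 6 - 20 = -14)
a*w = -14*29 = -406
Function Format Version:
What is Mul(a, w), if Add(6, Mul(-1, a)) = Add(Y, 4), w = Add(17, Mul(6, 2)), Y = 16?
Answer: -406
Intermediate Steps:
w = 29 (w = Add(17, 12) = 29)
a = -14 (a = Add(6, Mul(-1, Add(16, 4))) = Add(6, Mul(-1, 20)) = Add(6, -20) = -14)
Mul(a, w) = Mul(-14, 29) = -406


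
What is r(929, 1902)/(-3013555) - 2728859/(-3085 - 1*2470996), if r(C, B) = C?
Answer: 8221268262496/7455779167955 ≈ 1.1027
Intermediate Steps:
r(929, 1902)/(-3013555) - 2728859/(-3085 - 1*2470996) = 929/(-3013555) - 2728859/(-3085 - 1*2470996) = 929*(-1/3013555) - 2728859/(-3085 - 2470996) = -929/3013555 - 2728859/(-2474081) = -929/3013555 - 2728859*(-1/2474081) = -929/3013555 + 2728859/2474081 = 8221268262496/7455779167955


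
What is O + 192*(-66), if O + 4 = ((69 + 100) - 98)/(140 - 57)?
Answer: -1052037/83 ≈ -12675.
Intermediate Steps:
O = -261/83 (O = -4 + ((69 + 100) - 98)/(140 - 57) = -4 + (169 - 98)/83 = -4 + 71*(1/83) = -4 + 71/83 = -261/83 ≈ -3.1446)
O + 192*(-66) = -261/83 + 192*(-66) = -261/83 - 12672 = -1052037/83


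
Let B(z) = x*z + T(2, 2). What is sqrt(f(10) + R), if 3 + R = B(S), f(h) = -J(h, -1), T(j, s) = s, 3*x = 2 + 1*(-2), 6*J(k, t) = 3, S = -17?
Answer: I*sqrt(6)/2 ≈ 1.2247*I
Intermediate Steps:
J(k, t) = 1/2 (J(k, t) = (1/6)*3 = 1/2)
x = 0 (x = (2 + 1*(-2))/3 = (2 - 2)/3 = (1/3)*0 = 0)
f(h) = -1/2 (f(h) = -1*1/2 = -1/2)
B(z) = 2 (B(z) = 0*z + 2 = 0 + 2 = 2)
R = -1 (R = -3 + 2 = -1)
sqrt(f(10) + R) = sqrt(-1/2 - 1) = sqrt(-3/2) = I*sqrt(6)/2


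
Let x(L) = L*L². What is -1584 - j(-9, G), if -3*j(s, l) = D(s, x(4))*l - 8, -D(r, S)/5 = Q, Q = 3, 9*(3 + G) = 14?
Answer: -14215/9 ≈ -1579.4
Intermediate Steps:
G = -13/9 (G = -3 + (⅑)*14 = -3 + 14/9 = -13/9 ≈ -1.4444)
x(L) = L³
D(r, S) = -15 (D(r, S) = -5*3 = -15)
j(s, l) = 8/3 + 5*l (j(s, l) = -(-15*l - 8)/3 = -(-8 - 15*l)/3 = 8/3 + 5*l)
-1584 - j(-9, G) = -1584 - (8/3 + 5*(-13/9)) = -1584 - (8/3 - 65/9) = -1584 - 1*(-41/9) = -1584 + 41/9 = -14215/9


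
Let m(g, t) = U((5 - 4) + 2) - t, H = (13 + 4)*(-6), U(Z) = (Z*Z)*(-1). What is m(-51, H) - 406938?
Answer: -406845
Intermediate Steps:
U(Z) = -Z**2 (U(Z) = Z**2*(-1) = -Z**2)
H = -102 (H = 17*(-6) = -102)
m(g, t) = -9 - t (m(g, t) = -((5 - 4) + 2)**2 - t = -(1 + 2)**2 - t = -1*3**2 - t = -1*9 - t = -9 - t)
m(-51, H) - 406938 = (-9 - 1*(-102)) - 406938 = (-9 + 102) - 406938 = 93 - 406938 = -406845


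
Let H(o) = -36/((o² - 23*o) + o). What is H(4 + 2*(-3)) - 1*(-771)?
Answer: 3081/4 ≈ 770.25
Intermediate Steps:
H(o) = -36/(o² - 22*o)
H(4 + 2*(-3)) - 1*(-771) = -36/((4 + 2*(-3))*(-22 + (4 + 2*(-3)))) - 1*(-771) = -36/((4 - 6)*(-22 + (4 - 6))) + 771 = -36/(-2*(-22 - 2)) + 771 = -36*(-½)/(-24) + 771 = -36*(-½)*(-1/24) + 771 = -¾ + 771 = 3081/4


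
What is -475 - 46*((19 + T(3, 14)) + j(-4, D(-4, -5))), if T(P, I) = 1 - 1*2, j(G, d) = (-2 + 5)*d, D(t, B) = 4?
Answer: -1855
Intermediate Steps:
j(G, d) = 3*d
T(P, I) = -1 (T(P, I) = 1 - 2 = -1)
-475 - 46*((19 + T(3, 14)) + j(-4, D(-4, -5))) = -475 - 46*((19 - 1) + 3*4) = -475 - 46*(18 + 12) = -475 - 46*30 = -475 - 1380 = -1855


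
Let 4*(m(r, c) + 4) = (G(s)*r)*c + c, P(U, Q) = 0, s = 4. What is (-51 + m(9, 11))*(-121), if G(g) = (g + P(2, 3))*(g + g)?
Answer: -358039/4 ≈ -89510.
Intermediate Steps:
G(g) = 2*g² (G(g) = (g + 0)*(g + g) = g*(2*g) = 2*g²)
m(r, c) = -4 + c/4 + 8*c*r (m(r, c) = -4 + (((2*4²)*r)*c + c)/4 = -4 + (((2*16)*r)*c + c)/4 = -4 + ((32*r)*c + c)/4 = -4 + (32*c*r + c)/4 = -4 + (c + 32*c*r)/4 = -4 + (c/4 + 8*c*r) = -4 + c/4 + 8*c*r)
(-51 + m(9, 11))*(-121) = (-51 + (-4 + (¼)*11 + 8*11*9))*(-121) = (-51 + (-4 + 11/4 + 792))*(-121) = (-51 + 3163/4)*(-121) = (2959/4)*(-121) = -358039/4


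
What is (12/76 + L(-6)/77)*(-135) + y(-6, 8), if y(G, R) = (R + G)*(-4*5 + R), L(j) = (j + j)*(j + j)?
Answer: -435657/1463 ≈ -297.78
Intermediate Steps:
L(j) = 4*j² (L(j) = (2*j)*(2*j) = 4*j²)
y(G, R) = (-20 + R)*(G + R) (y(G, R) = (G + R)*(-20 + R) = (-20 + R)*(G + R))
(12/76 + L(-6)/77)*(-135) + y(-6, 8) = (12/76 + (4*(-6)²)/77)*(-135) + (8² - 20*(-6) - 20*8 - 6*8) = (12*(1/76) + (4*36)*(1/77))*(-135) + (64 + 120 - 160 - 48) = (3/19 + 144*(1/77))*(-135) - 24 = (3/19 + 144/77)*(-135) - 24 = (2967/1463)*(-135) - 24 = -400545/1463 - 24 = -435657/1463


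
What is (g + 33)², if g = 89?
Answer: 14884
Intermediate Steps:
(g + 33)² = (89 + 33)² = 122² = 14884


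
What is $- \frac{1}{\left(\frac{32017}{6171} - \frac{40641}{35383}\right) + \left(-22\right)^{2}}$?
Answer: $- \frac{218348493}{106562732512} \approx -0.002049$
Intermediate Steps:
$- \frac{1}{\left(\frac{32017}{6171} - \frac{40641}{35383}\right) + \left(-22\right)^{2}} = - \frac{1}{\left(32017 \cdot \frac{1}{6171} - \frac{40641}{35383}\right) + 484} = - \frac{1}{\left(\frac{32017}{6171} - \frac{40641}{35383}\right) + 484} = - \frac{1}{\frac{882061900}{218348493} + 484} = - \frac{1}{\frac{106562732512}{218348493}} = \left(-1\right) \frac{218348493}{106562732512} = - \frac{218348493}{106562732512}$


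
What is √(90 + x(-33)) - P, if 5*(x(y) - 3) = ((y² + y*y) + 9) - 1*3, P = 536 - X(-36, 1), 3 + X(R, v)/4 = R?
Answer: -692 + √13245/5 ≈ -668.98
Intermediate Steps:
X(R, v) = -12 + 4*R
P = 692 (P = 536 - (-12 + 4*(-36)) = 536 - (-12 - 144) = 536 - 1*(-156) = 536 + 156 = 692)
x(y) = 21/5 + 2*y²/5 (x(y) = 3 + (((y² + y*y) + 9) - 1*3)/5 = 3 + (((y² + y²) + 9) - 3)/5 = 3 + ((2*y² + 9) - 3)/5 = 3 + ((9 + 2*y²) - 3)/5 = 3 + (6 + 2*y²)/5 = 3 + (6/5 + 2*y²/5) = 21/5 + 2*y²/5)
√(90 + x(-33)) - P = √(90 + (21/5 + (⅖)*(-33)²)) - 1*692 = √(90 + (21/5 + (⅖)*1089)) - 692 = √(90 + (21/5 + 2178/5)) - 692 = √(90 + 2199/5) - 692 = √(2649/5) - 692 = √13245/5 - 692 = -692 + √13245/5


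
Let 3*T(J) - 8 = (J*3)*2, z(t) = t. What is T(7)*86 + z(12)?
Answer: 4336/3 ≈ 1445.3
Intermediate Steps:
T(J) = 8/3 + 2*J (T(J) = 8/3 + ((J*3)*2)/3 = 8/3 + ((3*J)*2)/3 = 8/3 + (6*J)/3 = 8/3 + 2*J)
T(7)*86 + z(12) = (8/3 + 2*7)*86 + 12 = (8/3 + 14)*86 + 12 = (50/3)*86 + 12 = 4300/3 + 12 = 4336/3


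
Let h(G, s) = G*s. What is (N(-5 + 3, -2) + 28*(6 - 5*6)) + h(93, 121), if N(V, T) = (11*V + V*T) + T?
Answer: 10561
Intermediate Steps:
N(V, T) = T + 11*V + T*V (N(V, T) = (11*V + T*V) + T = T + 11*V + T*V)
(N(-5 + 3, -2) + 28*(6 - 5*6)) + h(93, 121) = ((-2 + 11*(-5 + 3) - 2*(-5 + 3)) + 28*(6 - 5*6)) + 93*121 = ((-2 + 11*(-2) - 2*(-2)) + 28*(6 - 30)) + 11253 = ((-2 - 22 + 4) + 28*(-24)) + 11253 = (-20 - 672) + 11253 = -692 + 11253 = 10561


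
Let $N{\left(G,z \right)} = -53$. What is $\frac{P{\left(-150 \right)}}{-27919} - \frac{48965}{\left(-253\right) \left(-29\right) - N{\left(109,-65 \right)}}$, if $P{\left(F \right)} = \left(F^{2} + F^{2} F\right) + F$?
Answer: $\frac{4681805933}{41264282} \approx 113.46$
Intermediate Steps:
$P{\left(F \right)} = F + F^{2} + F^{3}$ ($P{\left(F \right)} = \left(F^{2} + F^{3}\right) + F = F + F^{2} + F^{3}$)
$\frac{P{\left(-150 \right)}}{-27919} - \frac{48965}{\left(-253\right) \left(-29\right) - N{\left(109,-65 \right)}} = \frac{\left(-150\right) \left(1 - 150 + \left(-150\right)^{2}\right)}{-27919} - \frac{48965}{\left(-253\right) \left(-29\right) - -53} = - 150 \left(1 - 150 + 22500\right) \left(- \frac{1}{27919}\right) - \frac{48965}{7337 + 53} = \left(-150\right) 22351 \left(- \frac{1}{27919}\right) - \frac{48965}{7390} = \left(-3352650\right) \left(- \frac{1}{27919}\right) - \frac{9793}{1478} = \frac{3352650}{27919} - \frac{9793}{1478} = \frac{4681805933}{41264282}$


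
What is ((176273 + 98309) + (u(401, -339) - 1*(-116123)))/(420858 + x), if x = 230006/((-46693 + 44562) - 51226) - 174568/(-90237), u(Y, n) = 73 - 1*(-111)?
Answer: 1882042823026401/2026325392625876 ≈ 0.92880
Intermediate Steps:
u(Y, n) = 184 (u(Y, n) = 73 + 111 = 184)
x = -11440626646/4814775609 (x = 230006/(-2131 - 51226) - 174568*(-1/90237) = 230006/(-53357) + 174568/90237 = 230006*(-1/53357) + 174568/90237 = -230006/53357 + 174568/90237 = -11440626646/4814775609 ≈ -2.3761)
((176273 + 98309) + (u(401, -339) - 1*(-116123)))/(420858 + x) = ((176273 + 98309) + (184 - 1*(-116123)))/(420858 - 11440626646/4814775609) = (274582 + (184 + 116123))/(2026325392625876/4814775609) = (274582 + 116307)*(4814775609/2026325392625876) = 390889*(4814775609/2026325392625876) = 1882042823026401/2026325392625876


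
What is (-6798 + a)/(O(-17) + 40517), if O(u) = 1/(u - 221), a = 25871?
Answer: 4539374/9643045 ≈ 0.47074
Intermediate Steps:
O(u) = 1/(-221 + u)
(-6798 + a)/(O(-17) + 40517) = (-6798 + 25871)/(1/(-221 - 17) + 40517) = 19073/(1/(-238) + 40517) = 19073/(-1/238 + 40517) = 19073/(9643045/238) = 19073*(238/9643045) = 4539374/9643045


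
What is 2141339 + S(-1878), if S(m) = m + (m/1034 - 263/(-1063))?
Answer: 1175784859045/549571 ≈ 2.1395e+6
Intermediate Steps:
S(m) = 263/1063 + 1035*m/1034 (S(m) = m + (m*(1/1034) - 263*(-1/1063)) = m + (m/1034 + 263/1063) = m + (263/1063 + m/1034) = 263/1063 + 1035*m/1034)
2141339 + S(-1878) = 2141339 + (263/1063 + (1035/1034)*(-1878)) = 2141339 + (263/1063 - 971865/517) = 2141339 - 1032956524/549571 = 1175784859045/549571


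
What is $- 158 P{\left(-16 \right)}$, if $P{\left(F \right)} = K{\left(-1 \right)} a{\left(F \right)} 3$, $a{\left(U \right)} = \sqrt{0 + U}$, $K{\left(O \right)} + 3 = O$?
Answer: $7584 i \approx 7584.0 i$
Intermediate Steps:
$K{\left(O \right)} = -3 + O$
$a{\left(U \right)} = \sqrt{U}$
$P{\left(F \right)} = - 12 \sqrt{F}$ ($P{\left(F \right)} = \left(-3 - 1\right) \sqrt{F} 3 = - 4 \sqrt{F} 3 = - 12 \sqrt{F}$)
$- 158 P{\left(-16 \right)} = - 158 \left(- 12 \sqrt{-16}\right) = - 158 \left(- 12 \cdot 4 i\right) = - 158 \left(- 48 i\right) = 7584 i$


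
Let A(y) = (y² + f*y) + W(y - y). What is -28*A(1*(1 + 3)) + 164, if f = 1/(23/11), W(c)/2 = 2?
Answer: -10340/23 ≈ -449.57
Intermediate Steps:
W(c) = 4 (W(c) = 2*2 = 4)
f = 11/23 (f = 1/(23*(1/11)) = 1/(23/11) = 11/23 ≈ 0.47826)
A(y) = 4 + y² + 11*y/23 (A(y) = (y² + 11*y/23) + 4 = 4 + y² + 11*y/23)
-28*A(1*(1 + 3)) + 164 = -28*(4 + (1*(1 + 3))² + 11*(1*(1 + 3))/23) + 164 = -28*(4 + (1*4)² + 11*(1*4)/23) + 164 = -28*(4 + 4² + (11/23)*4) + 164 = -28*(4 + 16 + 44/23) + 164 = -28*504/23 + 164 = -14112/23 + 164 = -10340/23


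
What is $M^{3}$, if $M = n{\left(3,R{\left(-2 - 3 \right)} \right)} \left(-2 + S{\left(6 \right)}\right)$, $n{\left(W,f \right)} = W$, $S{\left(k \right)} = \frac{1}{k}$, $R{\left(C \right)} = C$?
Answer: $- \frac{1331}{8} \approx -166.38$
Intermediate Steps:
$M = - \frac{11}{2}$ ($M = 3 \left(-2 + \frac{1}{6}\right) = 3 \left(- \frac{11}{6}\right) = - \frac{11}{2} \approx -5.5$)
$M^{3} = \left(- \frac{11}{2}\right)^{3} = - \frac{1331}{8}$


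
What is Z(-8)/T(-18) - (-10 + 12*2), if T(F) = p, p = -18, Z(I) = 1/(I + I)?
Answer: -4031/288 ≈ -13.997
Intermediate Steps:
Z(I) = 1/(2*I)
T(F) = -18
Z(-8)/T(-18) - (-10 + 12*2) = ((½)/(-8))/(-18) - (-10 + 12*2) = ((½)*(-⅛))*(-1/18) - (-10 + 24) = -1/16*(-1/18) - 1*14 = 1/288 - 14 = -4031/288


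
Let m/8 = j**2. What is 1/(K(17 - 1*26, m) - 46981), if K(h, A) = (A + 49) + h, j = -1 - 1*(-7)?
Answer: -1/46653 ≈ -2.1435e-5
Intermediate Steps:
j = 6 (j = -1 + 7 = 6)
m = 288 (m = 8*6**2 = 8*36 = 288)
K(h, A) = 49 + A + h (K(h, A) = (49 + A) + h = 49 + A + h)
1/(K(17 - 1*26, m) - 46981) = 1/((49 + 288 + (17 - 1*26)) - 46981) = 1/((49 + 288 + (17 - 26)) - 46981) = 1/((49 + 288 - 9) - 46981) = 1/(328 - 46981) = 1/(-46653) = -1/46653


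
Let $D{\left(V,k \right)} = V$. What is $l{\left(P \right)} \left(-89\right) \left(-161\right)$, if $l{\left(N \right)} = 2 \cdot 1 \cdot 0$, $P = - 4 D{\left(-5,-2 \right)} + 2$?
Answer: $0$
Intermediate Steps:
$P = 22$ ($P = \left(-4\right) \left(-5\right) + 2 = 20 + 2 = 22$)
$l{\left(N \right)} = 0$ ($l{\left(N \right)} = 2 \cdot 0 = 0$)
$l{\left(P \right)} \left(-89\right) \left(-161\right) = 0 \left(-89\right) \left(-161\right) = 0 \left(-161\right) = 0$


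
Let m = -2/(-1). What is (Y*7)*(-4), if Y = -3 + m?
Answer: 28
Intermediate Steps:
m = 2 (m = -2*(-1) = 2)
Y = -1 (Y = -3 + 2 = -1)
(Y*7)*(-4) = -1*7*(-4) = -7*(-4) = 28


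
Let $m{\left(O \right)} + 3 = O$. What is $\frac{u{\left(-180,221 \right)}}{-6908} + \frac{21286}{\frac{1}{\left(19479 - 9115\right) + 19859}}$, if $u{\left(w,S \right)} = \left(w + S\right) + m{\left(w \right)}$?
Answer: $\frac{2222050691283}{3454} \approx 6.4333 \cdot 10^{8}$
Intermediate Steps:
$m{\left(O \right)} = -3 + O$
$u{\left(w,S \right)} = -3 + S + 2 w$ ($u{\left(w,S \right)} = \left(w + S\right) + \left(-3 + w\right) = \left(S + w\right) + \left(-3 + w\right) = -3 + S + 2 w$)
$\frac{u{\left(-180,221 \right)}}{-6908} + \frac{21286}{\frac{1}{\left(19479 - 9115\right) + 19859}} = \frac{-3 + 221 + 2 \left(-180\right)}{-6908} + \frac{21286}{\frac{1}{\left(19479 - 9115\right) + 19859}} = \left(-3 + 221 - 360\right) \left(- \frac{1}{6908}\right) + \frac{21286}{\frac{1}{10364 + 19859}} = \left(-142\right) \left(- \frac{1}{6908}\right) + \frac{21286}{\frac{1}{30223}} = \frac{71}{3454} + 21286 \frac{1}{\frac{1}{30223}} = \frac{71}{3454} + 21286 \cdot 30223 = \frac{71}{3454} + 643326778 = \frac{2222050691283}{3454}$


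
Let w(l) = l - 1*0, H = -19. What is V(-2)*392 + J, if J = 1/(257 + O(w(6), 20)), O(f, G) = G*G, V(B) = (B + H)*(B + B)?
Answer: 21633697/657 ≈ 32928.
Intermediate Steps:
w(l) = l (w(l) = l + 0 = l)
V(B) = 2*B*(-19 + B) (V(B) = (B - 19)*(B + B) = (-19 + B)*(2*B) = 2*B*(-19 + B))
O(f, G) = G**2
J = 1/657 (J = 1/(257 + 20**2) = 1/(257 + 400) = 1/657 ≈ 0.0015221)
V(-2)*392 + J = (2*(-2)*(-19 - 2))*392 + 1/657 = (2*(-2)*(-21))*392 + 1/657 = 84*392 + 1/657 = 32928 + 1/657 = 21633697/657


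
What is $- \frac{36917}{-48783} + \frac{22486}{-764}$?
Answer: $- \frac{534364975}{18635106} \approx -28.675$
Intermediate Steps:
$- \frac{36917}{-48783} + \frac{22486}{-764} = \left(-36917\right) \left(- \frac{1}{48783}\right) + 22486 \left(- \frac{1}{764}\right) = \frac{36917}{48783} - \frac{11243}{382} = - \frac{534364975}{18635106}$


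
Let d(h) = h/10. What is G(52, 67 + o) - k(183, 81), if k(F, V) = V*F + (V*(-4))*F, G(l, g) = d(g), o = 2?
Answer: 444759/10 ≈ 44476.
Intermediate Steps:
d(h) = h/10 (d(h) = h*(1/10) = h/10)
G(l, g) = g/10
k(F, V) = -3*F*V (k(F, V) = F*V + (-4*V)*F = F*V - 4*F*V = -3*F*V)
G(52, 67 + o) - k(183, 81) = (67 + 2)/10 - (-3)*183*81 = (1/10)*69 - 1*(-44469) = 69/10 + 44469 = 444759/10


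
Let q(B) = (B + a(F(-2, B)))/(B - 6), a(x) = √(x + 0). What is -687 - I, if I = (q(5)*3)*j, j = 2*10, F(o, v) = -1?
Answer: -387 + 60*I ≈ -387.0 + 60.0*I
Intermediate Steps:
j = 20
a(x) = √x
q(B) = (I + B)/(-6 + B) (q(B) = (B + √(-1))/(B - 6) = (B + I)/(-6 + B) = (I + B)/(-6 + B))
I = -300 - 60*I (I = (((I + 5)/(-6 + 5))*3)*20 = (((5 + I)/(-1))*3)*20 = (-(5 + I)*3)*20 = ((-5 - I)*3)*20 = (-15 - 3*I)*20 = -300 - 60*I ≈ -300.0 - 60.0*I)
-687 - I = -687 - (-300 - 60*I) = -687 + (300 + 60*I) = -387 + 60*I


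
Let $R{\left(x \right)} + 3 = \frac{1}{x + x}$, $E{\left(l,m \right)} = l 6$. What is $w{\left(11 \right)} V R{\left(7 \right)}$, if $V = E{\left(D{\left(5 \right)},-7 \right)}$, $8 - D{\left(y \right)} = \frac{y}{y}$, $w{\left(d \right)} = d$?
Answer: $-1353$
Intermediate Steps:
$D{\left(y \right)} = 7$ ($D{\left(y \right)} = 8 - \frac{y}{y} = 8 - 1 = 7$)
$E{\left(l,m \right)} = 6 l$
$R{\left(x \right)} = -3 + \frac{1}{2 x}$ ($R{\left(x \right)} = -3 + \frac{1}{x + x} = -3 + \frac{1}{2 x}$)
$V = 42$ ($V = 6 \cdot 7 = 42$)
$w{\left(11 \right)} V R{\left(7 \right)} = 11 \cdot 42 \left(-3 + \frac{1}{2 \cdot 7}\right) = 462 \left(-3 + \frac{1}{2} \cdot \frac{1}{7}\right) = 462 \left(-3 + \frac{1}{14}\right) = 462 \left(- \frac{41}{14}\right) = -1353$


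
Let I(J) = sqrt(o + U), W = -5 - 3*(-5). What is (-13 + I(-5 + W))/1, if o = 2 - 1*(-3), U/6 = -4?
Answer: -13 + I*sqrt(19) ≈ -13.0 + 4.3589*I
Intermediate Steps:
U = -24 (U = 6*(-4) = -24)
o = 5 (o = 2 + 3 = 5)
W = 10 (W = -5 + 15 = 10)
I(J) = I*sqrt(19) (I(J) = sqrt(5 - 24) = sqrt(-19) = I*sqrt(19))
(-13 + I(-5 + W))/1 = (-13 + I*sqrt(19))/1 = 1*(-13 + I*sqrt(19)) = -13 + I*sqrt(19)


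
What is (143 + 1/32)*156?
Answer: 178503/8 ≈ 22313.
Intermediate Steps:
(143 + 1/32)*156 = (4577/32)*156 = 178503/8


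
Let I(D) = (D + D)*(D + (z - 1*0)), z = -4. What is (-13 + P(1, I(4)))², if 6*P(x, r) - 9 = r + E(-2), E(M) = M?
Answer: 5041/36 ≈ 140.03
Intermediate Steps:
I(D) = 2*D*(-4 + D) (I(D) = (D + D)*(D + (-4 - 1*0)) = (2*D)*(D + (-4 + 0)) = (2*D)*(D - 4) = (2*D)*(-4 + D) = 2*D*(-4 + D))
P(x, r) = 7/6 + r/6 (P(x, r) = 3/2 + (r - 2)/6 = 3/2 + (-2 + r)/6 = 3/2 + (-⅓ + r/6) = 7/6 + r/6)
(-13 + P(1, I(4)))² = (-13 + (7/6 + (2*4*(-4 + 4))/6))² = (-13 + (7/6 + (2*4*0)/6))² = (-13 + (7/6 + (⅙)*0))² = (-13 + (7/6 + 0))² = (-13 + 7/6)² = (-71/6)² = 5041/36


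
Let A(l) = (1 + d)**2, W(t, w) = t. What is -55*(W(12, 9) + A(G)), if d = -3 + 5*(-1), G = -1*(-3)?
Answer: -3355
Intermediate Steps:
G = 3
d = -8 (d = -3 - 5 = -8)
A(l) = 49 (A(l) = (1 - 8)**2 = (-7)**2 = 49)
-55*(W(12, 9) + A(G)) = -55*(12 + 49) = -55*61 = -3355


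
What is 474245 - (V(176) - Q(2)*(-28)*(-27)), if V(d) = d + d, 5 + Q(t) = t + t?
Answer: 473137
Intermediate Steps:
Q(t) = -5 + 2*t (Q(t) = -5 + (t + t) = -5 + 2*t)
V(d) = 2*d
474245 - (V(176) - Q(2)*(-28)*(-27)) = 474245 - (2*176 - (-5 + 2*2)*(-28)*(-27)) = 474245 - (352 - (-5 + 4)*(-28)*(-27)) = 474245 - (352 - (-1*(-28))*(-27)) = 474245 - (352 - 28*(-27)) = 474245 - (352 - 1*(-756)) = 474245 - (352 + 756) = 474245 - 1*1108 = 474245 - 1108 = 473137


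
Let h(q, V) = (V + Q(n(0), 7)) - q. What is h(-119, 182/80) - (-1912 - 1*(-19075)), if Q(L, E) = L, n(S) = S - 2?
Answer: -681749/40 ≈ -17044.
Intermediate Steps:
n(S) = -2 + S
h(q, V) = -2 + V - q (h(q, V) = (V + (-2 + 0)) - q = (V - 2) - q = (-2 + V) - q = -2 + V - q)
h(-119, 182/80) - (-1912 - 1*(-19075)) = (-2 + 182/80 - 1*(-119)) - (-1912 - 1*(-19075)) = (-2 + 182*(1/80) + 119) - (-1912 + 19075) = (-2 + 91/40 + 119) - 1*17163 = 4771/40 - 17163 = -681749/40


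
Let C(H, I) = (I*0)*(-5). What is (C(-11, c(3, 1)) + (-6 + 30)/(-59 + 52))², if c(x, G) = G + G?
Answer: 576/49 ≈ 11.755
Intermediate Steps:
c(x, G) = 2*G
C(H, I) = 0 (C(H, I) = 0*(-5) = 0)
(C(-11, c(3, 1)) + (-6 + 30)/(-59 + 52))² = (0 + (-6 + 30)/(-59 + 52))² = (0 + 24/(-7))² = (0 + 24*(-⅐))² = (0 - 24/7)² = (-24/7)² = 576/49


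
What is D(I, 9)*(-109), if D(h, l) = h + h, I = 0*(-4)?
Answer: 0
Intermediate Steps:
I = 0
D(h, l) = 2*h
D(I, 9)*(-109) = (2*0)*(-109) = 0*(-109) = 0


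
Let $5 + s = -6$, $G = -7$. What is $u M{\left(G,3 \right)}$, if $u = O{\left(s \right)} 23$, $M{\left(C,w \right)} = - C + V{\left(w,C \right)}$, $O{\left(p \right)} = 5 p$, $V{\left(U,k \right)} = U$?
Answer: $-12650$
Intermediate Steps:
$s = -11$ ($s = -5 - 6 = -11$)
$M{\left(C,w \right)} = w - C$ ($M{\left(C,w \right)} = - C + w = w - C$)
$u = -1265$ ($u = 5 \left(-11\right) 23 = \left(-55\right) 23 = -1265$)
$u M{\left(G,3 \right)} = - 1265 \left(3 - -7\right) = - 1265 \left(3 + 7\right) = \left(-1265\right) 10 = -12650$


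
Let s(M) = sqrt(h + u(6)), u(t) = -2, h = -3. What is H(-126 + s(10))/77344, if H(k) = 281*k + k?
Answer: -8883/19336 + 141*I*sqrt(5)/38672 ≈ -0.4594 + 0.0081528*I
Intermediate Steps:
s(M) = I*sqrt(5) (s(M) = sqrt(-3 - 2) = sqrt(-5) = I*sqrt(5))
H(k) = 282*k
H(-126 + s(10))/77344 = (282*(-126 + I*sqrt(5)))/77344 = (-35532 + 282*I*sqrt(5))*(1/77344) = -8883/19336 + 141*I*sqrt(5)/38672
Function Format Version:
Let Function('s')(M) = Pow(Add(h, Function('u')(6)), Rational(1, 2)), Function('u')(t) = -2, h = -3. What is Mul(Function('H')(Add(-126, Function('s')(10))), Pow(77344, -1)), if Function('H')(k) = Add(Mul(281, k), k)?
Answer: Add(Rational(-8883, 19336), Mul(Rational(141, 38672), I, Pow(5, Rational(1, 2)))) ≈ Add(-0.45940, Mul(0.0081528, I))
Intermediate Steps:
Function('s')(M) = Mul(I, Pow(5, Rational(1, 2))) (Function('s')(M) = Pow(Add(-3, -2), Rational(1, 2)) = Pow(-5, Rational(1, 2)) = Mul(I, Pow(5, Rational(1, 2))))
Function('H')(k) = Mul(282, k)
Mul(Function('H')(Add(-126, Function('s')(10))), Pow(77344, -1)) = Mul(Mul(282, Add(-126, Mul(I, Pow(5, Rational(1, 2))))), Pow(77344, -1)) = Mul(Add(-35532, Mul(282, I, Pow(5, Rational(1, 2)))), Rational(1, 77344)) = Add(Rational(-8883, 19336), Mul(Rational(141, 38672), I, Pow(5, Rational(1, 2))))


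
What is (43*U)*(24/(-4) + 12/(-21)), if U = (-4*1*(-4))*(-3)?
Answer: 94944/7 ≈ 13563.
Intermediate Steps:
U = -48 (U = -4*(-4)*(-3) = 16*(-3) = -48)
(43*U)*(24/(-4) + 12/(-21)) = (43*(-48))*(24/(-4) + 12/(-21)) = -2064*(24*(-¼) + 12*(-1/21)) = -2064*(-6 - 4/7) = -2064*(-46/7) = 94944/7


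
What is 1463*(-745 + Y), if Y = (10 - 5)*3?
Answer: -1067990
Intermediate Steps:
Y = 15 (Y = 5*3 = 15)
1463*(-745 + Y) = 1463*(-745 + 15) = 1463*(-730) = -1067990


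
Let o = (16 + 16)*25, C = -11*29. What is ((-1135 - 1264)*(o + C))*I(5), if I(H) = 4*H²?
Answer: -115391900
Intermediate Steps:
C = -319
o = 800 (o = 32*25 = 800)
((-1135 - 1264)*(o + C))*I(5) = ((-1135 - 1264)*(800 - 319))*(4*5²) = (-2399*481)*(4*25) = -1153919*100 = -115391900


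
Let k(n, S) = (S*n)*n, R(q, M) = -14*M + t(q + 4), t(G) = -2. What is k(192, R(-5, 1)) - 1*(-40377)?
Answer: -549447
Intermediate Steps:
R(q, M) = -2 - 14*M (R(q, M) = -14*M - 2 = -2 - 14*M)
k(n, S) = S*n²
k(192, R(-5, 1)) - 1*(-40377) = (-2 - 14*1)*192² - 1*(-40377) = (-2 - 14)*36864 + 40377 = -16*36864 + 40377 = -589824 + 40377 = -549447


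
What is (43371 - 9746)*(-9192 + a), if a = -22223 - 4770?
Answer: -1216720625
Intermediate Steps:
a = -26993
(43371 - 9746)*(-9192 + a) = (43371 - 9746)*(-9192 - 26993) = 33625*(-36185) = -1216720625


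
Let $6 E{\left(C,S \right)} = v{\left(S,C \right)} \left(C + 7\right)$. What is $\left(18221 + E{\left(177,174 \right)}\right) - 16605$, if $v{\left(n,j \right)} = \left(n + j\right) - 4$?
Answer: $\frac{36772}{3} \approx 12257.0$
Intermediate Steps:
$v{\left(n,j \right)} = -4 + j + n$ ($v{\left(n,j \right)} = \left(j + n\right) - 4 = -4 + j + n$)
$E{\left(C,S \right)} = \frac{\left(7 + C\right) \left(-4 + C + S\right)}{6}$ ($E{\left(C,S \right)} = \frac{\left(-4 + C + S\right) \left(C + 7\right)}{6} = \frac{\left(-4 + C + S\right) \left(7 + C\right)}{6} = \frac{\left(7 + C\right) \left(-4 + C + S\right)}{6}$)
$\left(18221 + E{\left(177,174 \right)}\right) - 16605 = \left(18221 + \frac{\left(7 + 177\right) \left(-4 + 177 + 174\right)}{6}\right) - 16605 = \left(18221 + \frac{1}{6} \cdot 184 \cdot 347\right) - 16605 = \left(18221 + \frac{31924}{3}\right) - 16605 = \frac{86587}{3} - 16605 = \frac{36772}{3}$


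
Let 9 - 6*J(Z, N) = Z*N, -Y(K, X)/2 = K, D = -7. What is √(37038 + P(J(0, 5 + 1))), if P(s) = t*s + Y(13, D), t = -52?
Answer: √36934 ≈ 192.18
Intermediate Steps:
Y(K, X) = -2*K
J(Z, N) = 3/2 - N*Z/6 (J(Z, N) = 3/2 - Z*N/6 = 3/2 - N*Z/6)
P(s) = -26 - 52*s (P(s) = -52*s - 2*13 = -52*s - 26 = -26 - 52*s)
√(37038 + P(J(0, 5 + 1))) = √(37038 + (-26 - 52*(3/2 - ⅙*(5 + 1)*0))) = √(37038 + (-26 - 52*(3/2 - ⅙*6*0))) = √(37038 + (-26 - 52*(3/2 + 0))) = √(37038 + (-26 - 52*3/2)) = √(37038 + (-26 - 78)) = √(37038 - 104) = √36934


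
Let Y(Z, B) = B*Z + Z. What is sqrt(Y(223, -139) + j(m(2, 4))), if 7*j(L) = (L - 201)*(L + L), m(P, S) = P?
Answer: I*sqrt(1513498)/7 ≈ 175.75*I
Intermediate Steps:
Y(Z, B) = Z + B*Z
j(L) = 2*L*(-201 + L)/7 (j(L) = ((L - 201)*(L + L))/7 = ((-201 + L)*(2*L))/7 = (2*L*(-201 + L))/7 = 2*L*(-201 + L)/7)
sqrt(Y(223, -139) + j(m(2, 4))) = sqrt(223*(1 - 139) + (2/7)*2*(-201 + 2)) = sqrt(223*(-138) + (2/7)*2*(-199)) = sqrt(-30774 - 796/7) = sqrt(-216214/7) = I*sqrt(1513498)/7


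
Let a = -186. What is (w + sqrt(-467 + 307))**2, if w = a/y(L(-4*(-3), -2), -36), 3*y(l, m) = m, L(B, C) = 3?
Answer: 321/4 + 124*I*sqrt(10) ≈ 80.25 + 392.12*I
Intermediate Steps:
y(l, m) = m/3
w = 31/2 (w = -186/((1/3)*(-36)) = -186/(-12) = -186*(-1/12) = 31/2 ≈ 15.500)
(w + sqrt(-467 + 307))**2 = (31/2 + sqrt(-467 + 307))**2 = (31/2 + sqrt(-160))**2 = (31/2 + 4*I*sqrt(10))**2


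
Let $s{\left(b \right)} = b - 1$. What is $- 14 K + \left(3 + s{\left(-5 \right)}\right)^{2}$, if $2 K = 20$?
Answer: $-131$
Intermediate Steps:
$K = 10$ ($K = \frac{1}{2} \cdot 20 = 10$)
$s{\left(b \right)} = -1 + b$ ($s{\left(b \right)} = b - 1 = -1 + b$)
$- 14 K + \left(3 + s{\left(-5 \right)}\right)^{2} = \left(-14\right) 10 + \left(3 - 6\right)^{2} = -140 + \left(3 - 6\right)^{2} = -140 + \left(-3\right)^{2} = -140 + 9 = -131$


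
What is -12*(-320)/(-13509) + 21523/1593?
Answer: 31626343/2391093 ≈ 13.227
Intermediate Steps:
-12*(-320)/(-13509) + 21523/1593 = 3840*(-1/13509) + 21523*(1/1593) = -1280/4503 + 21523/1593 = 31626343/2391093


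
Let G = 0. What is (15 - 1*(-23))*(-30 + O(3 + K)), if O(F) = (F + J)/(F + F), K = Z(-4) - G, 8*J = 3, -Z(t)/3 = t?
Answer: -44821/40 ≈ -1120.5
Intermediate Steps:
Z(t) = -3*t
J = 3/8 (J = (1/8)*3 = 3/8 ≈ 0.37500)
K = 12 (K = -3*(-4) - 1*0 = 12 + 0 = 12)
O(F) = (3/8 + F)/(2*F) (O(F) = (F + 3/8)/(F + F) = (3/8 + F)/((2*F)) = (3/8 + F)*(1/(2*F)) = (3/8 + F)/(2*F))
(15 - 1*(-23))*(-30 + O(3 + K)) = (15 - 1*(-23))*(-30 + (3 + 8*(3 + 12))/(16*(3 + 12))) = (15 + 23)*(-30 + (1/16)*(3 + 8*15)/15) = 38*(-30 + (1/16)*(1/15)*(3 + 120)) = 38*(-30 + (1/16)*(1/15)*123) = 38*(-30 + 41/80) = 38*(-2359/80) = -44821/40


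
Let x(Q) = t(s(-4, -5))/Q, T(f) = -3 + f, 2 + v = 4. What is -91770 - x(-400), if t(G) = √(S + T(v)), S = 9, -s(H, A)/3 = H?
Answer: -91770 + √2/200 ≈ -91770.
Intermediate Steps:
s(H, A) = -3*H
v = 2 (v = -2 + 4 = 2)
t(G) = 2*√2 (t(G) = √(9 + (-3 + 2)) = √(9 - 1) = √8 = 2*√2)
x(Q) = 2*√2/Q (x(Q) = (2*√2)/Q = 2*√2/Q)
-91770 - x(-400) = -91770 - 2*√2/(-400) = -91770 - 2*√2*(-1)/400 = -91770 - (-1)*√2/200 = -91770 + √2/200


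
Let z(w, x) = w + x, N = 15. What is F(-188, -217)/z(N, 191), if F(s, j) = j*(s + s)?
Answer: 40796/103 ≈ 396.08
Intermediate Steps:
F(s, j) = 2*j*s (F(s, j) = j*(2*s) = 2*j*s)
F(-188, -217)/z(N, 191) = (2*(-217)*(-188))/(15 + 191) = 81592/206 = 81592*(1/206) = 40796/103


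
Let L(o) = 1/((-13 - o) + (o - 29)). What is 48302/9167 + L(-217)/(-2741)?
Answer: 5560632011/1055323374 ≈ 5.2691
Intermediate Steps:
L(o) = -1/42 (L(o) = 1/((-13 - o) + (-29 + o)) = 1/(-42) = -1/42)
48302/9167 + L(-217)/(-2741) = 48302/9167 - 1/42/(-2741) = 48302*(1/9167) - 1/42*(-1/2741) = 48302/9167 + 1/115122 = 5560632011/1055323374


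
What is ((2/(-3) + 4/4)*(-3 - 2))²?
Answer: 25/9 ≈ 2.7778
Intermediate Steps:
((2/(-3) + 4/4)*(-3 - 2))² = ((2*(-⅓) + 4*(¼))*(-5))² = ((-⅔ + 1)*(-5))² = ((⅓)*(-5))² = (-5/3)² = 25/9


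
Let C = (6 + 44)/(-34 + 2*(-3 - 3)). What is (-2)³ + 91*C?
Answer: -2459/23 ≈ -106.91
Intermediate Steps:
C = -25/23 (C = 50/(-34 + 2*(-6)) = 50/(-34 - 12) = 50/(-46) = 50*(-1/46) = -25/23 ≈ -1.0870)
(-2)³ + 91*C = (-2)³ + 91*(-25/23) = -8 - 2275/23 = -2459/23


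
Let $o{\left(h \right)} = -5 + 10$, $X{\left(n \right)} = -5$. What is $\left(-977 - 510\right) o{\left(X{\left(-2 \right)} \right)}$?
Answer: $-7435$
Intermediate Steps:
$o{\left(h \right)} = 5$
$\left(-977 - 510\right) o{\left(X{\left(-2 \right)} \right)} = \left(-977 - 510\right) 5 = \left(-1487\right) 5 = -7435$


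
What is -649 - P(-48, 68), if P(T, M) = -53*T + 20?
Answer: -3213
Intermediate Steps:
P(T, M) = 20 - 53*T
-649 - P(-48, 68) = -649 - (20 - 53*(-48)) = -649 - (20 + 2544) = -649 - 1*2564 = -649 - 2564 = -3213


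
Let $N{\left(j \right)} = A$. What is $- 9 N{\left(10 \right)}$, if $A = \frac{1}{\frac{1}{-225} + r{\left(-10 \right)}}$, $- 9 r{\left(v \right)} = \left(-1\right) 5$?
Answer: $- \frac{2025}{124} \approx -16.331$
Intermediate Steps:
$r{\left(v \right)} = \frac{5}{9}$ ($r{\left(v \right)} = - \frac{\left(-1\right) 5}{9} = \left(- \frac{1}{9}\right) \left(-5\right) = \frac{5}{9}$)
$A = \frac{225}{124}$ ($A = \frac{1}{\frac{1}{-225} + \frac{5}{9}} = \frac{1}{- \frac{1}{225} + \frac{5}{9}} = \frac{1}{\frac{124}{225}} = \frac{225}{124} \approx 1.8145$)
$N{\left(j \right)} = \frac{225}{124}$
$- 9 N{\left(10 \right)} = \left(-9\right) \frac{225}{124} = - \frac{2025}{124}$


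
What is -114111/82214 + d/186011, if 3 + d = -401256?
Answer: -54215008647/15292708354 ≈ -3.5452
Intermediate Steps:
d = -401259 (d = -3 - 401256 = -401259)
-114111/82214 + d/186011 = -114111/82214 - 401259/186011 = -54215008647/15292708354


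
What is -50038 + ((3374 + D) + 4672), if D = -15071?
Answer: -57063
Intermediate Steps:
-50038 + ((3374 + D) + 4672) = -50038 + ((3374 - 15071) + 4672) = -50038 + (-11697 + 4672) = -50038 - 7025 = -57063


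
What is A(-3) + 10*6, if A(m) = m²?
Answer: 69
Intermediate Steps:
A(-3) + 10*6 = (-3)² + 10*6 = 9 + 60 = 69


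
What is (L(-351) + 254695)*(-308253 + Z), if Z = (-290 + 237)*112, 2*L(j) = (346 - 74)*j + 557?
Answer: -130223485775/2 ≈ -6.5112e+10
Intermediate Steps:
L(j) = 557/2 + 136*j (L(j) = ((346 - 74)*j + 557)/2 = (272*j + 557)/2 = (557 + 272*j)/2 = 557/2 + 136*j)
Z = -5936 (Z = -53*112 = -5936)
(L(-351) + 254695)*(-308253 + Z) = ((557/2 + 136*(-351)) + 254695)*(-308253 - 5936) = ((557/2 - 47736) + 254695)*(-314189) = (-94915/2 + 254695)*(-314189) = (414475/2)*(-314189) = -130223485775/2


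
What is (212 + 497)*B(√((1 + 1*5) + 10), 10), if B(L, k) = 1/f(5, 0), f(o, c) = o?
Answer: 709/5 ≈ 141.80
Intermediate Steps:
B(L, k) = ⅕ (B(L, k) = 1/5 = ⅕)
(212 + 497)*B(√((1 + 1*5) + 10), 10) = (212 + 497)*(⅕) = 709*(⅕) = 709/5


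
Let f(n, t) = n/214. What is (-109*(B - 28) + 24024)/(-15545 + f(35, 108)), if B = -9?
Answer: -6004198/3326595 ≈ -1.8049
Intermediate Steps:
f(n, t) = n/214 (f(n, t) = n*(1/214) = n/214)
(-109*(B - 28) + 24024)/(-15545 + f(35, 108)) = (-109*(-9 - 28) + 24024)/(-15545 + (1/214)*35) = (-109*(-37) + 24024)/(-15545 + 35/214) = (4033 + 24024)/(-3326595/214) = 28057*(-214/3326595) = -6004198/3326595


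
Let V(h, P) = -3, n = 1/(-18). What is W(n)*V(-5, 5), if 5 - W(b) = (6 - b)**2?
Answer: 10261/108 ≈ 95.009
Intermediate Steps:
n = -1/18 ≈ -0.055556
W(b) = 5 - (6 - b)**2
W(n)*V(-5, 5) = (5 - (-6 - 1/18)**2)*(-3) = (5 - (-109/18)**2)*(-3) = (5 - 1*11881/324)*(-3) = (5 - 11881/324)*(-3) = -10261/324*(-3) = 10261/108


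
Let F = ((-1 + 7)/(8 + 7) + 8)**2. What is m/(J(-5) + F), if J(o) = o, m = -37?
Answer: -925/1639 ≈ -0.56437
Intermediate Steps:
F = 1764/25 (F = (6/15 + 8)**2 = (6*(1/15) + 8)**2 = (2/5 + 8)**2 = (42/5)**2 = 1764/25 ≈ 70.560)
m/(J(-5) + F) = -37/(-5 + 1764/25) = -37/1639/25 = -37*25/1639 = -925/1639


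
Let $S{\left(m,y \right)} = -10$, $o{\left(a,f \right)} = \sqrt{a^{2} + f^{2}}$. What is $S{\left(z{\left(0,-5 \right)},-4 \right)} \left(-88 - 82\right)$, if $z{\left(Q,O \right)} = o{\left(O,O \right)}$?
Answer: $1700$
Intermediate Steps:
$z{\left(Q,O \right)} = \sqrt{2} \sqrt{O^{2}}$ ($z{\left(Q,O \right)} = \sqrt{O^{2} + O^{2}} = \sqrt{2 O^{2}} = \sqrt{2} \sqrt{O^{2}}$)
$S{\left(z{\left(0,-5 \right)},-4 \right)} \left(-88 - 82\right) = - 10 \left(-88 - 82\right) = \left(-10\right) \left(-170\right) = 1700$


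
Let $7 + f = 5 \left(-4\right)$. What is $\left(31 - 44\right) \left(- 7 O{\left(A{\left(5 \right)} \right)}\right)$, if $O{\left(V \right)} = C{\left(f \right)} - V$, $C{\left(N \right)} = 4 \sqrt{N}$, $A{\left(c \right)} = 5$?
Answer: $-455 + 1092 i \sqrt{3} \approx -455.0 + 1891.4 i$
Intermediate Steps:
$f = -27$ ($f = -7 + 5 \left(-4\right) = -7 - 20 = -27$)
$O{\left(V \right)} = - V + 12 i \sqrt{3}$ ($O{\left(V \right)} = 4 \sqrt{-27} - V = 4 \cdot 3 i \sqrt{3} - V = 12 i \sqrt{3} - V = - V + 12 i \sqrt{3}$)
$\left(31 - 44\right) \left(- 7 O{\left(A{\left(5 \right)} \right)}\right) = \left(31 - 44\right) \left(- 7 \left(\left(-1\right) 5 + 12 i \sqrt{3}\right)\right) = - 13 \left(- 7 \left(-5 + 12 i \sqrt{3}\right)\right) = - 13 \left(35 - 84 i \sqrt{3}\right) = -455 + 1092 i \sqrt{3}$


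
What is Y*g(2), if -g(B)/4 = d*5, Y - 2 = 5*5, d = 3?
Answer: -1620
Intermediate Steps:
Y = 27 (Y = 2 + 5*5 = 2 + 25 = 27)
g(B) = -60 (g(B) = -12*5 = -4*15 = -60)
Y*g(2) = 27*(-60) = -1620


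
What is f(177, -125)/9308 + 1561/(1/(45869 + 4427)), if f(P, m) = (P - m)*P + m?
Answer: 730790270577/9308 ≈ 7.8512e+7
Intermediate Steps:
f(P, m) = m + P*(P - m) (f(P, m) = P*(P - m) + m = m + P*(P - m))
f(177, -125)/9308 + 1561/(1/(45869 + 4427)) = (-125 + 177**2 - 1*177*(-125))/9308 + 1561/(1/(45869 + 4427)) = (-125 + 31329 + 22125)*(1/9308) + 1561/(1/50296) = 53329*(1/9308) + 1561/(1/50296) = 53329/9308 + 1561*50296 = 53329/9308 + 78512056 = 730790270577/9308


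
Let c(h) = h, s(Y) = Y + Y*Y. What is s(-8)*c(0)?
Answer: 0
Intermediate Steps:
s(Y) = Y + Y²
s(-8)*c(0) = -8*(1 - 8)*0 = -8*(-7)*0 = 56*0 = 0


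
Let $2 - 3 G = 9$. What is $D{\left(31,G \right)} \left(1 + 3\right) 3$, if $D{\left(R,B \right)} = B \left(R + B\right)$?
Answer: $- \frac{2408}{3} \approx -802.67$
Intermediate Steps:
$G = - \frac{7}{3}$ ($G = \frac{2}{3} - 3 = - \frac{7}{3} \approx -2.3333$)
$D{\left(R,B \right)} = B \left(B + R\right)$
$D{\left(31,G \right)} \left(1 + 3\right) 3 = - \frac{7 \left(- \frac{7}{3} + 31\right)}{3} \left(1 + 3\right) 3 = \left(- \frac{7}{3}\right) \frac{86}{3} \cdot 4 \cdot 3 = \left(- \frac{602}{9}\right) 12 = - \frac{2408}{3}$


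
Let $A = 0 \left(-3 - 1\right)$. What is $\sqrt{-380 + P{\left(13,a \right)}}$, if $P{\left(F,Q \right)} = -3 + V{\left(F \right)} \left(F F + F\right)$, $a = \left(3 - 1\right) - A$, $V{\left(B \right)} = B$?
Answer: $\sqrt{1983} \approx 44.531$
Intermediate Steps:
$A = 0$ ($A = 0 \left(-4\right) = 0$)
$a = 2$ ($a = \left(3 - 1\right) - 0 = \left(3 - 1\right) + 0 = 2 + 0 = 2$)
$P{\left(F,Q \right)} = -3 + F \left(F + F^{2}\right)$ ($P{\left(F,Q \right)} = -3 + F \left(F F + F\right) = -3 + F \left(F^{2} + F\right) = -3 + F \left(F + F^{2}\right)$)
$\sqrt{-380 + P{\left(13,a \right)}} = \sqrt{-380 + \left(-3 + 13^{2} + 13^{3}\right)} = \sqrt{-380 + \left(-3 + 169 + 2197\right)} = \sqrt{-380 + 2363} = \sqrt{1983}$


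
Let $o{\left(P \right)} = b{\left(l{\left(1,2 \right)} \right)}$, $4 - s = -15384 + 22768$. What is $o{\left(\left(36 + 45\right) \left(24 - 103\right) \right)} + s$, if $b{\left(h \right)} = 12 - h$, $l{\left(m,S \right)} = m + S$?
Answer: $-7371$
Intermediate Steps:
$l{\left(m,S \right)} = S + m$
$s = -7380$ ($s = 4 - \left(-15384 + 22768\right) = 4 - 7384 = -7380$)
$o{\left(P \right)} = 9$ ($o{\left(P \right)} = 12 - \left(2 + 1\right) = 12 - 3 = 9$)
$o{\left(\left(36 + 45\right) \left(24 - 103\right) \right)} + s = 9 - 7380 = -7371$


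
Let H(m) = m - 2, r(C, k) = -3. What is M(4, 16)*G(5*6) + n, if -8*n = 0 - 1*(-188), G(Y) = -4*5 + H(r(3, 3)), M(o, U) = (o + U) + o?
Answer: -1247/2 ≈ -623.50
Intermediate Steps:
H(m) = -2 + m
M(o, U) = U + 2*o (M(o, U) = (U + o) + o = U + 2*o)
G(Y) = -25 (G(Y) = -4*5 + (-2 - 3) = -20 - 5 = -25)
n = -47/2 (n = -(0 - 1*(-188))/8 = -(0 + 188)/8 = -⅛*188 = -47/2 ≈ -23.500)
M(4, 16)*G(5*6) + n = (16 + 2*4)*(-25) - 47/2 = (16 + 8)*(-25) - 47/2 = 24*(-25) - 47/2 = -600 - 47/2 = -1247/2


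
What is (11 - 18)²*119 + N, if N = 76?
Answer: 5907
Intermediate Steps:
(11 - 18)²*119 + N = (11 - 18)²*119 + 76 = (-7)²*119 + 76 = 49*119 + 76 = 5831 + 76 = 5907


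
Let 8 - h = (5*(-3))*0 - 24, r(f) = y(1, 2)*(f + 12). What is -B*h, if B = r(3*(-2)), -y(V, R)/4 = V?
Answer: 768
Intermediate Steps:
y(V, R) = -4*V
r(f) = -48 - 4*f (r(f) = (-4*1)*(f + 12) = -4*(12 + f) = -48 - 4*f)
B = -24 (B = -48 - 12*(-2) = -48 - 4*(-6) = -48 + 24 = -24)
h = 32 (h = 8 - ((5*(-3))*0 - 24) = 8 - (-15*0 - 24) = 8 - (0 - 24) = 8 - 1*(-24) = 8 + 24 = 32)
-B*h = -(-24)*32 = -1*(-768) = 768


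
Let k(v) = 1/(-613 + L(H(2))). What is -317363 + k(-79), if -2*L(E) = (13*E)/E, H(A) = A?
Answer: -393212759/1239 ≈ -3.1736e+5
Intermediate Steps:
L(E) = -13/2 (L(E) = -13*E/(2*E) = -½*13 = -13/2)
k(v) = -2/1239 (k(v) = 1/(-613 - 13/2) = 1/(-1239/2) = -2/1239)
-317363 + k(-79) = -317363 - 2/1239 = -393212759/1239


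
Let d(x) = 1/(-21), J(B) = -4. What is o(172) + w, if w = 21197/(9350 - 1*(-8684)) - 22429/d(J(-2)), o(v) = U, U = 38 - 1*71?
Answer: 8493602381/18034 ≈ 4.7098e+5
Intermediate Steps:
U = -33 (U = 38 - 71 = -33)
o(v) = -33
d(x) = -1/21
w = 8494197503/18034 (w = 21197/(9350 - 1*(-8684)) - 22429/(-1/21) = 21197/(9350 + 8684) - 22429*(-21) = 21197/18034 + 471009 = 8494197503/18034 ≈ 4.7101e+5)
o(172) + w = -33 + 8494197503/18034 = 8493602381/18034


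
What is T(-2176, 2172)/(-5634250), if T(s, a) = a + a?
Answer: -2172/2817125 ≈ -0.00077100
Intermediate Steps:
T(s, a) = 2*a
T(-2176, 2172)/(-5634250) = (2*2172)/(-5634250) = 4344*(-1/5634250) = -2172/2817125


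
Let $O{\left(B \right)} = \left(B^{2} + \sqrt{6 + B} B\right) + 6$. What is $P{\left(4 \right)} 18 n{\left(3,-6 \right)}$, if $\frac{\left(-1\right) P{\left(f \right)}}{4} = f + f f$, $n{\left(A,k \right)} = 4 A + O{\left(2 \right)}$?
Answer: $-31680 - 5760 \sqrt{2} \approx -39826.0$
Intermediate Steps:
$O{\left(B \right)} = 6 + B^{2} + B \sqrt{6 + B}$ ($O{\left(B \right)} = \left(B^{2} + B \sqrt{6 + B}\right) + 6 = 6 + B^{2} + B \sqrt{6 + B}$)
$n{\left(A,k \right)} = 10 + 4 A + 4 \sqrt{2}$ ($n{\left(A,k \right)} = 4 A + \left(6 + 2^{2} + 2 \sqrt{6 + 2}\right) = 4 A + \left(6 + 4 + 2 \sqrt{8}\right) = 4 A + \left(6 + 4 + 2 \cdot 2 \sqrt{2}\right) = 4 A + \left(6 + 4 + 4 \sqrt{2}\right) = 4 A + \left(10 + 4 \sqrt{2}\right) = 10 + 4 A + 4 \sqrt{2}$)
$P{\left(f \right)} = - 4 f - 4 f^{2}$ ($P{\left(f \right)} = - 4 \left(f + f f\right) = - 4 \left(f + f^{2}\right) = - 4 f - 4 f^{2}$)
$P{\left(4 \right)} 18 n{\left(3,-6 \right)} = \left(-4\right) 4 \left(1 + 4\right) 18 \left(10 + 4 \cdot 3 + 4 \sqrt{2}\right) = \left(-4\right) 4 \cdot 5 \cdot 18 \left(10 + 12 + 4 \sqrt{2}\right) = \left(-80\right) 18 \left(22 + 4 \sqrt{2}\right) = - 1440 \left(22 + 4 \sqrt{2}\right) = -31680 - 5760 \sqrt{2}$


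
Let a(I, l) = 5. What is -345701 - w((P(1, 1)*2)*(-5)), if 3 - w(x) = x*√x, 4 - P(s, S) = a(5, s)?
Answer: -345704 + 10*√10 ≈ -3.4567e+5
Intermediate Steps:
P(s, S) = -1 (P(s, S) = 4 - 1*5 = 4 - 5 = -1)
w(x) = 3 - x^(3/2) (w(x) = 3 - x*√x = 3 - x^(3/2))
-345701 - w((P(1, 1)*2)*(-5)) = -345701 - (3 - (-1*2*(-5))^(3/2)) = -345701 - (3 - (-2*(-5))^(3/2)) = -345701 - (3 - 10^(3/2)) = -345701 - (3 - 10*√10) = -345701 + (-3 + 10*√10) = -345704 + 10*√10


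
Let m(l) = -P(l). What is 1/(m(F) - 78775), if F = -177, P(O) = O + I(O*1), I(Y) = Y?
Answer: -1/78421 ≈ -1.2752e-5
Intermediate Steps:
P(O) = 2*O (P(O) = O + O*1 = O + O = 2*O)
m(l) = -2*l
1/(m(F) - 78775) = 1/(-2*(-177) - 78775) = 1/(354 - 78775) = 1/(-78421) = -1/78421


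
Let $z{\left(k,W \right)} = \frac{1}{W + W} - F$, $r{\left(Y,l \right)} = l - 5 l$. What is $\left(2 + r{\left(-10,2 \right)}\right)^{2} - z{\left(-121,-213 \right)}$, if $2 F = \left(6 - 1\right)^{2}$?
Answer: $\frac{10331}{213} \approx 48.502$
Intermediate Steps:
$F = \frac{25}{2}$ ($F = \frac{\left(6 - 1\right)^{2}}{2} = \frac{5^{2}}{2} = \frac{1}{2} \cdot 25 = \frac{25}{2} \approx 12.5$)
$r{\left(Y,l \right)} = - 4 l$
$z{\left(k,W \right)} = - \frac{25}{2} + \frac{1}{2 W}$ ($z{\left(k,W \right)} = \frac{1}{W + W} - \frac{25}{2} = \frac{1}{2 W} - \frac{25}{2} = - \frac{25}{2} + \frac{1}{2 W}$)
$\left(2 + r{\left(-10,2 \right)}\right)^{2} - z{\left(-121,-213 \right)} = \left(2 - 8\right)^{2} - \frac{1 - -5325}{2 \left(-213\right)} = \left(2 - 8\right)^{2} - \frac{1}{2} \left(- \frac{1}{213}\right) \left(1 + 5325\right) = \left(-6\right)^{2} - \frac{1}{2} \left(- \frac{1}{213}\right) 5326 = 36 - - \frac{2663}{213} = 36 + \frac{2663}{213} = \frac{10331}{213}$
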